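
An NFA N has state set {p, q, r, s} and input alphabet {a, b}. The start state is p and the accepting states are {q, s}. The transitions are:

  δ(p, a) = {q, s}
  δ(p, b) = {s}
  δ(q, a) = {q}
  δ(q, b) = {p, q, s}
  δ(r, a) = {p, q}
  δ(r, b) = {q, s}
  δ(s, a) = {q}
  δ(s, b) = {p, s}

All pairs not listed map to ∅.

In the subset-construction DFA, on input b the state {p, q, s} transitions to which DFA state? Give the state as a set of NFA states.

{p, q, s}

δ(p,b) = {s}; δ(q,b) = {p, q, s}; δ(s,b) = {p, s}.
Union: {p, q, s}.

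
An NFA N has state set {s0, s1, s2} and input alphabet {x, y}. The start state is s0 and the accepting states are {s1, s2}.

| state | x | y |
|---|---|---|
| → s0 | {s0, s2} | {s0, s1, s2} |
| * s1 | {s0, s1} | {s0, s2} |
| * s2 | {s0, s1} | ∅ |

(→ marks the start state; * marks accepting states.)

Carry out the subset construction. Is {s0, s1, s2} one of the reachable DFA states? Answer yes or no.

yes

Start state of the DFA: {s0}.
{s0} --x--> {s0, s2}  [new]
{s0} --y--> {s0, s1, s2}  [new]
{s0, s2} --x--> {s0, s1, s2}  [seen]
{s0, s2} --y--> {s0, s1, s2}  [seen]
{s0, s1, s2} --x--> {s0, s1, s2}  [seen]
{s0, s1, s2} --y--> {s0, s1, s2}  [seen]
Reachable DFA states: {s0}, {s0, s2}, {s0, s1, s2}.
{s0, s1, s2} is among them.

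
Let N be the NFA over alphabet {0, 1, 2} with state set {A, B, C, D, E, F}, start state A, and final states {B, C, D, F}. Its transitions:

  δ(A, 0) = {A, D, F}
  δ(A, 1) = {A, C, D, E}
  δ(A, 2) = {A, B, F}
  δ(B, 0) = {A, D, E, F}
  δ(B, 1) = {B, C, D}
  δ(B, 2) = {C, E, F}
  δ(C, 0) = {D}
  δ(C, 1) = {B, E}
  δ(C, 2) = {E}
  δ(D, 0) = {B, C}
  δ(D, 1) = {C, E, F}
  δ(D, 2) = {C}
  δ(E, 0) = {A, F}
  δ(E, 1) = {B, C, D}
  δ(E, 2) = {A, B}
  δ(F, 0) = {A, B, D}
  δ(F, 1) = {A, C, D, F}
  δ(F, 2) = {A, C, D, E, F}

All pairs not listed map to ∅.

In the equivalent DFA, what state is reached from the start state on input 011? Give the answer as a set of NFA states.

Start: {A}.
δ(A,0) = {A, D, F}.
Union: {A, D, F}.
After 0: {A, D, F}.
δ(A,1) = {A, C, D, E}; δ(D,1) = {C, E, F}; δ(F,1) = {A, C, D, F}.
Union: {A, C, D, E, F}.
After 1: {A, C, D, E, F}.
δ(A,1) = {A, C, D, E}; δ(C,1) = {B, E}; δ(D,1) = {C, E, F}; δ(E,1) = {B, C, D}; δ(F,1) = {A, C, D, F}.
Union: {A, B, C, D, E, F}.
After 1: {A, B, C, D, E, F}.

{A, B, C, D, E, F}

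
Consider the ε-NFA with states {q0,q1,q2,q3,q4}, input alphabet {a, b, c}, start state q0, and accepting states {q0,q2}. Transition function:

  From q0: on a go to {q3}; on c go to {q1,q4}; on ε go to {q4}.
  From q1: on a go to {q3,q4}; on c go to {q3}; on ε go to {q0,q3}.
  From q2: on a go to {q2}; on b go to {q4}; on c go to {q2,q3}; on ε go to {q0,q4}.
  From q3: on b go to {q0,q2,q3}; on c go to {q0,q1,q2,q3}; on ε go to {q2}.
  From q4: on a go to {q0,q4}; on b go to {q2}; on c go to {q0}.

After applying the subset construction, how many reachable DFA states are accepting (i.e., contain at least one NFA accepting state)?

Start state of the DFA: {q0,q4} (ε-closure of the NFA start).
{q0,q4} --a--> {q0,q2,q3,q4}  [new]
{q0,q4} --b--> {q0,q2,q4}  [new]
{q0,q4} --c--> {q0,q1,q2,q3,q4}  [new]
{q0,q2,q3,q4} --a--> {q0,q2,q3,q4}  [seen]
{q0,q2,q3,q4} --b--> {q0,q2,q3,q4}  [seen]
{q0,q2,q3,q4} --c--> {q0,q1,q2,q3,q4}  [seen]
{q0,q2,q4} --a--> {q0,q2,q3,q4}  [seen]
{q0,q2,q4} --b--> {q0,q2,q4}  [seen]
{q0,q2,q4} --c--> {q0,q1,q2,q3,q4}  [seen]
{q0,q1,q2,q3,q4} --a--> {q0,q2,q3,q4}  [seen]
{q0,q1,q2,q3,q4} --b--> {q0,q2,q3,q4}  [seen]
{q0,q1,q2,q3,q4} --c--> {q0,q1,q2,q3,q4}  [seen]
Reachable DFA states: {q0,q4}, {q0,q2,q3,q4}, {q0,q2,q4}, {q0,q1,q2,q3,q4}.
Accepting DFA states (contain an NFA accepting state): {q0,q4}, {q0,q2,q3,q4}, {q0,q2,q4}, {q0,q1,q2,q3,q4}.

4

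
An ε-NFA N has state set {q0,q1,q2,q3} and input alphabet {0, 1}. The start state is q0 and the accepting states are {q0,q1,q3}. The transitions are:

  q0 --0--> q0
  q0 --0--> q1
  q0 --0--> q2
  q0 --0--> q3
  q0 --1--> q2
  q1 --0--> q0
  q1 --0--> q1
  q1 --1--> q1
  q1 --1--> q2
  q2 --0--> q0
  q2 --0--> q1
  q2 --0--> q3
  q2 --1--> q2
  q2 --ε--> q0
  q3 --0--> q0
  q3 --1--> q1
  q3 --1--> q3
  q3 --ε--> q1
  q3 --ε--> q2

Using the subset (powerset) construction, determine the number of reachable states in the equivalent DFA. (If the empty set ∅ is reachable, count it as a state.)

Start state of the DFA: {q0} (ε-closure of the NFA start).
{q0} --0--> {q0,q1,q2,q3}  [new]
{q0} --1--> {q0,q2}  [new]
{q0,q1,q2,q3} --0--> {q0,q1,q2,q3}  [seen]
{q0,q1,q2,q3} --1--> {q0,q1,q2,q3}  [seen]
{q0,q2} --0--> {q0,q1,q2,q3}  [seen]
{q0,q2} --1--> {q0,q2}  [seen]
Reachable DFA states: {q0}, {q0,q1,q2,q3}, {q0,q2}.

3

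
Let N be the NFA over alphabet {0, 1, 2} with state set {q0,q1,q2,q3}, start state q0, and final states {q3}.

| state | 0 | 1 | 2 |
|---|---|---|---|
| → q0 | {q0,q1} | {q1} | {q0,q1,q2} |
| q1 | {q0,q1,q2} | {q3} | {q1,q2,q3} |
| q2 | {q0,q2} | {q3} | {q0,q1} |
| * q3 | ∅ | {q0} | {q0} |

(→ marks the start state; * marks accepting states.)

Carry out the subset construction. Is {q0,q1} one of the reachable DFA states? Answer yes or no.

yes

Start state of the DFA: {q0}.
{q0} --0--> {q0,q1}  [new]
{q0} --1--> {q1}  [new]
{q0} --2--> {q0,q1,q2}  [new]
{q0,q1} --0--> {q0,q1,q2}  [seen]
{q0,q1} --1--> {q1,q3}  [new]
{q0,q1} --2--> {q0,q1,q2,q3}  [new]
{q1} --0--> {q0,q1,q2}  [seen]
{q1} --1--> {q3}  [new]
{q1} --2--> {q1,q2,q3}  [new]
{q0,q1,q2} --0--> {q0,q1,q2}  [seen]
{q0,q1,q2} --1--> {q1,q3}  [seen]
{q0,q1,q2} --2--> {q0,q1,q2,q3}  [seen]
{q1,q3} --0--> {q0,q1,q2}  [seen]
{q1,q3} --1--> {q0,q3}  [new]
{q1,q3} --2--> {q0,q1,q2,q3}  [seen]
{q0,q1,q2,q3} --0--> {q0,q1,q2}  [seen]
{q0,q1,q2,q3} --1--> {q0,q1,q3}  [new]
{q0,q1,q2,q3} --2--> {q0,q1,q2,q3}  [seen]
{q3} --0--> ∅  [new]
{q3} --1--> {q0}  [seen]
{q3} --2--> {q0}  [seen]
{q1,q2,q3} --0--> {q0,q1,q2}  [seen]
{q1,q2,q3} --1--> {q0,q3}  [seen]
{q1,q2,q3} --2--> {q0,q1,q2,q3}  [seen]
{q0,q3} --0--> {q0,q1}  [seen]
{q0,q3} --1--> {q0,q1}  [seen]
{q0,q3} --2--> {q0,q1,q2}  [seen]
{q0,q1,q3} --0--> {q0,q1,q2}  [seen]
{q0,q1,q3} --1--> {q0,q1,q3}  [seen]
{q0,q1,q3} --2--> {q0,q1,q2,q3}  [seen]
∅ --0--> ∅  [seen]
∅ --1--> ∅  [seen]
∅ --2--> ∅  [seen]
Reachable DFA states: {q0}, {q0,q1}, {q1}, {q0,q1,q2}, {q1,q3}, {q0,q1,q2,q3}, {q3}, {q1,q2,q3}, {q0,q3}, {q0,q1,q3}, ∅.
{q0,q1} is among them.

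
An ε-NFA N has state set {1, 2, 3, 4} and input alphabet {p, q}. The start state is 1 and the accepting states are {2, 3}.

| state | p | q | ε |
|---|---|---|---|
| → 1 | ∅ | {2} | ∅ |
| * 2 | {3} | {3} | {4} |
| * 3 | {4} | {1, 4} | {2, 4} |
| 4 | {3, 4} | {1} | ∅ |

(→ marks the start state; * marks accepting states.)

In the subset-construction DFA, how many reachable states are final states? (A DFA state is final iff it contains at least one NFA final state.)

Start state of the DFA: {1} (ε-closure of the NFA start).
{1} --p--> ∅  [new]
{1} --q--> {2, 4}  [new]
∅ --p--> ∅  [seen]
∅ --q--> ∅  [seen]
{2, 4} --p--> {2, 3, 4}  [new]
{2, 4} --q--> {1, 2, 3, 4}  [new]
{2, 3, 4} --p--> {2, 3, 4}  [seen]
{2, 3, 4} --q--> {1, 2, 3, 4}  [seen]
{1, 2, 3, 4} --p--> {2, 3, 4}  [seen]
{1, 2, 3, 4} --q--> {1, 2, 3, 4}  [seen]
Reachable DFA states: {1}, ∅, {2, 4}, {2, 3, 4}, {1, 2, 3, 4}.
Accepting DFA states (contain an NFA accepting state): {2, 4}, {2, 3, 4}, {1, 2, 3, 4}.

3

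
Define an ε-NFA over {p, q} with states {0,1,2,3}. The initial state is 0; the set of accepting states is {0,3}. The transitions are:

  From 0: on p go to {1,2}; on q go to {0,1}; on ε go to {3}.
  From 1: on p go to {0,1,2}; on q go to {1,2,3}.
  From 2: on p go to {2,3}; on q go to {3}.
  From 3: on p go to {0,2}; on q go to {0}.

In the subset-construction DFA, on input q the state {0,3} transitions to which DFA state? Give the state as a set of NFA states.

δ(0,q) = {0,1}; δ(3,q) = {0}.
Union: {0,1}.
ε-closure gives {0,1,3}.

{0,1,3}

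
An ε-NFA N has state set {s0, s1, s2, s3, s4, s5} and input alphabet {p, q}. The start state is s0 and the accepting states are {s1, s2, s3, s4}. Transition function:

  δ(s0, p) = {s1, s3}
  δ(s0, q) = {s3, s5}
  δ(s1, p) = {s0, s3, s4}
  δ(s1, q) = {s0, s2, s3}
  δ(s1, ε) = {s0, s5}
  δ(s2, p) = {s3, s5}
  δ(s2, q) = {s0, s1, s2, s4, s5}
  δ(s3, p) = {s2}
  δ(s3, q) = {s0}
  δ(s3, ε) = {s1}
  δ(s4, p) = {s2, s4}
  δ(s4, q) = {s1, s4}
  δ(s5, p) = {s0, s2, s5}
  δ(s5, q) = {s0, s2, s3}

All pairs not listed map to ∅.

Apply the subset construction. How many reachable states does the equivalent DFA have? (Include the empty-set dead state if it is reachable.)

4

Start state of the DFA: {s0} (ε-closure of the NFA start).
{s0} --p--> {s0, s1, s3, s5}  [new]
{s0} --q--> {s0, s1, s3, s5}  [seen]
{s0, s1, s3, s5} --p--> {s0, s1, s2, s3, s4, s5}  [new]
{s0, s1, s3, s5} --q--> {s0, s1, s2, s3, s5}  [new]
{s0, s1, s2, s3, s4, s5} --p--> {s0, s1, s2, s3, s4, s5}  [seen]
{s0, s1, s2, s3, s4, s5} --q--> {s0, s1, s2, s3, s4, s5}  [seen]
{s0, s1, s2, s3, s5} --p--> {s0, s1, s2, s3, s4, s5}  [seen]
{s0, s1, s2, s3, s5} --q--> {s0, s1, s2, s3, s4, s5}  [seen]
Reachable DFA states: {s0}, {s0, s1, s3, s5}, {s0, s1, s2, s3, s4, s5}, {s0, s1, s2, s3, s5}.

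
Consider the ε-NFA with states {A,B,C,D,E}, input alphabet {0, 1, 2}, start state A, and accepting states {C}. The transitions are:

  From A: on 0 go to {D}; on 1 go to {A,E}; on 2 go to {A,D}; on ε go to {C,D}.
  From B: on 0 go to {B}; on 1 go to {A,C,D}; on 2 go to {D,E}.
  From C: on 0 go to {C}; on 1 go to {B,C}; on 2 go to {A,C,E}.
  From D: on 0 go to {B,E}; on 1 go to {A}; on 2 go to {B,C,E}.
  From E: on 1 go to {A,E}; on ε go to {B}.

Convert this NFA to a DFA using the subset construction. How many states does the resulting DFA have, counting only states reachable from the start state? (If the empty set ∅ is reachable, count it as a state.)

6

Start state of the DFA: {A,C,D} (ε-closure of the NFA start).
{A,C,D} --0--> {B,C,D,E}  [new]
{A,C,D} --1--> {A,B,C,D,E}  [new]
{A,C,D} --2--> {A,B,C,D,E}  [seen]
{B,C,D,E} --0--> {B,C,E}  [new]
{B,C,D,E} --1--> {A,B,C,D,E}  [seen]
{B,C,D,E} --2--> {A,B,C,D,E}  [seen]
{A,B,C,D,E} --0--> {B,C,D,E}  [seen]
{A,B,C,D,E} --1--> {A,B,C,D,E}  [seen]
{A,B,C,D,E} --2--> {A,B,C,D,E}  [seen]
{B,C,E} --0--> {B,C}  [new]
{B,C,E} --1--> {A,B,C,D,E}  [seen]
{B,C,E} --2--> {A,B,C,D,E}  [seen]
{B,C} --0--> {B,C}  [seen]
{B,C} --1--> {A,B,C,D}  [new]
{B,C} --2--> {A,B,C,D,E}  [seen]
{A,B,C,D} --0--> {B,C,D,E}  [seen]
{A,B,C,D} --1--> {A,B,C,D,E}  [seen]
{A,B,C,D} --2--> {A,B,C,D,E}  [seen]
Reachable DFA states: {A,C,D}, {B,C,D,E}, {A,B,C,D,E}, {B,C,E}, {B,C}, {A,B,C,D}.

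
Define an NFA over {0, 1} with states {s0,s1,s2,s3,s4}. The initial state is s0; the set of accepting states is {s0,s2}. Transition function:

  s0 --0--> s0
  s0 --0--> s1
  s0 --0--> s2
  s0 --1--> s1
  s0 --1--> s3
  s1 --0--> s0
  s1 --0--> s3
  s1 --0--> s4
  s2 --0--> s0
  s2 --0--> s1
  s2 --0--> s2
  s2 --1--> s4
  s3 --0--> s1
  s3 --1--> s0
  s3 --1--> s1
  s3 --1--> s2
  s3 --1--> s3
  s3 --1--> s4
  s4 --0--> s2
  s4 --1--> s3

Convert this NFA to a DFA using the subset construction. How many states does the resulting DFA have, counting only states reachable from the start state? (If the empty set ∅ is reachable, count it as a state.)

6

Start state of the DFA: {s0}.
{s0} --0--> {s0,s1,s2}  [new]
{s0} --1--> {s1,s3}  [new]
{s0,s1,s2} --0--> {s0,s1,s2,s3,s4}  [new]
{s0,s1,s2} --1--> {s1,s3,s4}  [new]
{s1,s3} --0--> {s0,s1,s3,s4}  [new]
{s1,s3} --1--> {s0,s1,s2,s3,s4}  [seen]
{s0,s1,s2,s3,s4} --0--> {s0,s1,s2,s3,s4}  [seen]
{s0,s1,s2,s3,s4} --1--> {s0,s1,s2,s3,s4}  [seen]
{s1,s3,s4} --0--> {s0,s1,s2,s3,s4}  [seen]
{s1,s3,s4} --1--> {s0,s1,s2,s3,s4}  [seen]
{s0,s1,s3,s4} --0--> {s0,s1,s2,s3,s4}  [seen]
{s0,s1,s3,s4} --1--> {s0,s1,s2,s3,s4}  [seen]
Reachable DFA states: {s0}, {s0,s1,s2}, {s1,s3}, {s0,s1,s2,s3,s4}, {s1,s3,s4}, {s0,s1,s3,s4}.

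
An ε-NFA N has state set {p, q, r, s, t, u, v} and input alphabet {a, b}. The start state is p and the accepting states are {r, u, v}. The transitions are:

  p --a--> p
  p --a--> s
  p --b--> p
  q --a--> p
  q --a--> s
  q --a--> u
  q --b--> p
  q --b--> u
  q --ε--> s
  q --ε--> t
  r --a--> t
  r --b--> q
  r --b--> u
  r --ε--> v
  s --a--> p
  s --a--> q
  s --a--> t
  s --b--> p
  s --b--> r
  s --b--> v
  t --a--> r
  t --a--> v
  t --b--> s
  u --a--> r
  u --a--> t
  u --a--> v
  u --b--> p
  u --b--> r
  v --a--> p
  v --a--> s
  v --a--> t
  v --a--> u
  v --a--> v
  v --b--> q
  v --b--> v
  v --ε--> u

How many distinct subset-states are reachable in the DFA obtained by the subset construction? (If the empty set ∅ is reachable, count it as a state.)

Start state of the DFA: {p} (ε-closure of the NFA start).
{p} --a--> {p, s}  [new]
{p} --b--> {p}  [seen]
{p, s} --a--> {p, q, s, t}  [new]
{p, s} --b--> {p, r, u, v}  [new]
{p, q, s, t} --a--> {p, q, r, s, t, u, v}  [new]
{p, q, s, t} --b--> {p, r, s, u, v}  [new]
{p, r, u, v} --a--> {p, r, s, t, u, v}  [new]
{p, r, u, v} --b--> {p, q, r, s, t, u, v}  [seen]
{p, q, r, s, t, u, v} --a--> {p, q, r, s, t, u, v}  [seen]
{p, q, r, s, t, u, v} --b--> {p, q, r, s, t, u, v}  [seen]
{p, r, s, u, v} --a--> {p, q, r, s, t, u, v}  [seen]
{p, r, s, u, v} --b--> {p, q, r, s, t, u, v}  [seen]
{p, r, s, t, u, v} --a--> {p, q, r, s, t, u, v}  [seen]
{p, r, s, t, u, v} --b--> {p, q, r, s, t, u, v}  [seen]
Reachable DFA states: {p}, {p, s}, {p, q, s, t}, {p, r, u, v}, {p, q, r, s, t, u, v}, {p, r, s, u, v}, {p, r, s, t, u, v}.

7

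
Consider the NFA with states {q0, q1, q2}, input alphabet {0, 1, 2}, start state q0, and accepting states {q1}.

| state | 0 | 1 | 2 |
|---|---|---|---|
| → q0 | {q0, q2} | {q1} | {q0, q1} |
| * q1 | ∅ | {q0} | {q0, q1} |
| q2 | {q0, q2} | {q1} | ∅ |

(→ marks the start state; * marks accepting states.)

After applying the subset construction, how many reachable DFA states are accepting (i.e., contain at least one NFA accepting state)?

Start state of the DFA: {q0}.
{q0} --0--> {q0, q2}  [new]
{q0} --1--> {q1}  [new]
{q0} --2--> {q0, q1}  [new]
{q0, q2} --0--> {q0, q2}  [seen]
{q0, q2} --1--> {q1}  [seen]
{q0, q2} --2--> {q0, q1}  [seen]
{q1} --0--> ∅  [new]
{q1} --1--> {q0}  [seen]
{q1} --2--> {q0, q1}  [seen]
{q0, q1} --0--> {q0, q2}  [seen]
{q0, q1} --1--> {q0, q1}  [seen]
{q0, q1} --2--> {q0, q1}  [seen]
∅ --0--> ∅  [seen]
∅ --1--> ∅  [seen]
∅ --2--> ∅  [seen]
Reachable DFA states: {q0}, {q0, q2}, {q1}, {q0, q1}, ∅.
Accepting DFA states (contain an NFA accepting state): {q1}, {q0, q1}.

2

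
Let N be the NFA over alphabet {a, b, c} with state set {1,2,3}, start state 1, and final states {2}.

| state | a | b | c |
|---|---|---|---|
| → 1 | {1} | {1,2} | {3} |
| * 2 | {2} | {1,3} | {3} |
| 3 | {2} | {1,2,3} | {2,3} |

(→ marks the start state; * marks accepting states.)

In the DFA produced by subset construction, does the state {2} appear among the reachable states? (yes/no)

Start state of the DFA: {1}.
{1} --a--> {1}  [seen]
{1} --b--> {1,2}  [new]
{1} --c--> {3}  [new]
{1,2} --a--> {1,2}  [seen]
{1,2} --b--> {1,2,3}  [new]
{1,2} --c--> {3}  [seen]
{3} --a--> {2}  [new]
{3} --b--> {1,2,3}  [seen]
{3} --c--> {2,3}  [new]
{1,2,3} --a--> {1,2}  [seen]
{1,2,3} --b--> {1,2,3}  [seen]
{1,2,3} --c--> {2,3}  [seen]
{2} --a--> {2}  [seen]
{2} --b--> {1,3}  [new]
{2} --c--> {3}  [seen]
{2,3} --a--> {2}  [seen]
{2,3} --b--> {1,2,3}  [seen]
{2,3} --c--> {2,3}  [seen]
{1,3} --a--> {1,2}  [seen]
{1,3} --b--> {1,2,3}  [seen]
{1,3} --c--> {2,3}  [seen]
Reachable DFA states: {1}, {1,2}, {3}, {1,2,3}, {2}, {2,3}, {1,3}.
{2} is among them.

yes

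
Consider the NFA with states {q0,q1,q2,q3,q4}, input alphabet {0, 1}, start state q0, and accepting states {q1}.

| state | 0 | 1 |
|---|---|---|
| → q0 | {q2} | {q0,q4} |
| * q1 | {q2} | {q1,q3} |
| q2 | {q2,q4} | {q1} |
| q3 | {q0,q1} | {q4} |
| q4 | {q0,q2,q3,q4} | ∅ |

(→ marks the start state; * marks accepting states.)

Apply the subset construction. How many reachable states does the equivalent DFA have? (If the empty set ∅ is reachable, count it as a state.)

Start state of the DFA: {q0}.
{q0} --0--> {q2}  [new]
{q0} --1--> {q0,q4}  [new]
{q2} --0--> {q2,q4}  [new]
{q2} --1--> {q1}  [new]
{q0,q4} --0--> {q0,q2,q3,q4}  [new]
{q0,q4} --1--> {q0,q4}  [seen]
{q2,q4} --0--> {q0,q2,q3,q4}  [seen]
{q2,q4} --1--> {q1}  [seen]
{q1} --0--> {q2}  [seen]
{q1} --1--> {q1,q3}  [new]
{q0,q2,q3,q4} --0--> {q0,q1,q2,q3,q4}  [new]
{q0,q2,q3,q4} --1--> {q0,q1,q4}  [new]
{q1,q3} --0--> {q0,q1,q2}  [new]
{q1,q3} --1--> {q1,q3,q4}  [new]
{q0,q1,q2,q3,q4} --0--> {q0,q1,q2,q3,q4}  [seen]
{q0,q1,q2,q3,q4} --1--> {q0,q1,q3,q4}  [new]
{q0,q1,q4} --0--> {q0,q2,q3,q4}  [seen]
{q0,q1,q4} --1--> {q0,q1,q3,q4}  [seen]
{q0,q1,q2} --0--> {q2,q4}  [seen]
{q0,q1,q2} --1--> {q0,q1,q3,q4}  [seen]
{q1,q3,q4} --0--> {q0,q1,q2,q3,q4}  [seen]
{q1,q3,q4} --1--> {q1,q3,q4}  [seen]
{q0,q1,q3,q4} --0--> {q0,q1,q2,q3,q4}  [seen]
{q0,q1,q3,q4} --1--> {q0,q1,q3,q4}  [seen]
Reachable DFA states: {q0}, {q2}, {q0,q4}, {q2,q4}, {q1}, {q0,q2,q3,q4}, {q1,q3}, {q0,q1,q2,q3,q4}, {q0,q1,q4}, {q0,q1,q2}, {q1,q3,q4}, {q0,q1,q3,q4}.

12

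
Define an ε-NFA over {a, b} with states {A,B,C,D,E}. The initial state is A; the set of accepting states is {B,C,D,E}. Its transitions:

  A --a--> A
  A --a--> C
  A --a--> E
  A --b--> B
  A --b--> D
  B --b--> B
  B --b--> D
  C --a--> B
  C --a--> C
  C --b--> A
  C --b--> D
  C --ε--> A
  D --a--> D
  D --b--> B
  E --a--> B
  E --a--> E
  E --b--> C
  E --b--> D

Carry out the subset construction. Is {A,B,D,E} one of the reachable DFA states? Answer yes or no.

no

Start state of the DFA: {A} (ε-closure of the NFA start).
{A} --a--> {A,C,E}  [new]
{A} --b--> {B,D}  [new]
{A,C,E} --a--> {A,B,C,E}  [new]
{A,C,E} --b--> {A,B,C,D}  [new]
{B,D} --a--> {D}  [new]
{B,D} --b--> {B,D}  [seen]
{A,B,C,E} --a--> {A,B,C,E}  [seen]
{A,B,C,E} --b--> {A,B,C,D}  [seen]
{A,B,C,D} --a--> {A,B,C,D,E}  [new]
{A,B,C,D} --b--> {A,B,D}  [new]
{D} --a--> {D}  [seen]
{D} --b--> {B}  [new]
{A,B,C,D,E} --a--> {A,B,C,D,E}  [seen]
{A,B,C,D,E} --b--> {A,B,C,D}  [seen]
{A,B,D} --a--> {A,C,D,E}  [new]
{A,B,D} --b--> {B,D}  [seen]
{B} --a--> ∅  [new]
{B} --b--> {B,D}  [seen]
{A,C,D,E} --a--> {A,B,C,D,E}  [seen]
{A,C,D,E} --b--> {A,B,C,D}  [seen]
∅ --a--> ∅  [seen]
∅ --b--> ∅  [seen]
Reachable DFA states: {A}, {A,C,E}, {B,D}, {A,B,C,E}, {A,B,C,D}, {D}, {A,B,C,D,E}, {A,B,D}, {B}, {A,C,D,E}, ∅.
{A,B,D,E} is not among them.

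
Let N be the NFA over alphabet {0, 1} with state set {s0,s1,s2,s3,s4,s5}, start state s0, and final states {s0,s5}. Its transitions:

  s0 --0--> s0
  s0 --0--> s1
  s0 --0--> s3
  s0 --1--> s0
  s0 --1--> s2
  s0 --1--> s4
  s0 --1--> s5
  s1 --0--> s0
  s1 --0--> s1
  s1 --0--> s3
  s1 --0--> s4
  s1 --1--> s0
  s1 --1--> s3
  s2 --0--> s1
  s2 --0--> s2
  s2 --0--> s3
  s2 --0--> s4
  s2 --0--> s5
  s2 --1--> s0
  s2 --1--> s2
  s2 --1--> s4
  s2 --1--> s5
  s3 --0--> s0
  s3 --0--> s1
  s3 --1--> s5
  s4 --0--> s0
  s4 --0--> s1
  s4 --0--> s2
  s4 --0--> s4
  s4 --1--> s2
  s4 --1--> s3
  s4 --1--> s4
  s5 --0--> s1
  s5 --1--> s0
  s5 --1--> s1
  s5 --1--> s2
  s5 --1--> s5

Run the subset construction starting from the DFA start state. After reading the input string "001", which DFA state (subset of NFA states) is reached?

{s0,s2,s3,s4,s5}

Start: {s0}.
δ(s0,0) = {s0,s1,s3}.
Union: {s0,s1,s3}.
After 0: {s0,s1,s3}.
δ(s0,0) = {s0,s1,s3}; δ(s1,0) = {s0,s1,s3,s4}; δ(s3,0) = {s0,s1}.
Union: {s0,s1,s3,s4}.
After 0: {s0,s1,s3,s4}.
δ(s0,1) = {s0,s2,s4,s5}; δ(s1,1) = {s0,s3}; δ(s3,1) = {s5}; δ(s4,1) = {s2,s3,s4}.
Union: {s0,s2,s3,s4,s5}.
After 1: {s0,s2,s3,s4,s5}.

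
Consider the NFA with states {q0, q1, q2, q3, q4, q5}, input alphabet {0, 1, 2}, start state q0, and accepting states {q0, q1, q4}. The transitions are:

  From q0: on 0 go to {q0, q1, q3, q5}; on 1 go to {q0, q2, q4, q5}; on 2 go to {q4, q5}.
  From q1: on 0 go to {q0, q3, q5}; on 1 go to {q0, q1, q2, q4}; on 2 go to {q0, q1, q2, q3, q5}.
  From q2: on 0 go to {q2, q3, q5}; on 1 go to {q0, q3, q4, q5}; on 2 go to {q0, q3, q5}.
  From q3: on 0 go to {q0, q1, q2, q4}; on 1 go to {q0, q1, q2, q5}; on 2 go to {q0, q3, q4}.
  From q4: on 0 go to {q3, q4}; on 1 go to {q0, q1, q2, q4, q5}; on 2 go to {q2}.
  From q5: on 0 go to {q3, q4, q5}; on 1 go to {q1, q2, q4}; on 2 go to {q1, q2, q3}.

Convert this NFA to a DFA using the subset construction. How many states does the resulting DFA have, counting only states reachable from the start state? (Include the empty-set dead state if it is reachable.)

Start state of the DFA: {q0}.
{q0} --0--> {q0, q1, q3, q5}  [new]
{q0} --1--> {q0, q2, q4, q5}  [new]
{q0} --2--> {q4, q5}  [new]
{q0, q1, q3, q5} --0--> {q0, q1, q2, q3, q4, q5}  [new]
{q0, q1, q3, q5} --1--> {q0, q1, q2, q4, q5}  [new]
{q0, q1, q3, q5} --2--> {q0, q1, q2, q3, q4, q5}  [seen]
{q0, q2, q4, q5} --0--> {q0, q1, q2, q3, q4, q5}  [seen]
{q0, q2, q4, q5} --1--> {q0, q1, q2, q3, q4, q5}  [seen]
{q0, q2, q4, q5} --2--> {q0, q1, q2, q3, q4, q5}  [seen]
{q4, q5} --0--> {q3, q4, q5}  [new]
{q4, q5} --1--> {q0, q1, q2, q4, q5}  [seen]
{q4, q5} --2--> {q1, q2, q3}  [new]
{q0, q1, q2, q3, q4, q5} --0--> {q0, q1, q2, q3, q4, q5}  [seen]
{q0, q1, q2, q3, q4, q5} --1--> {q0, q1, q2, q3, q4, q5}  [seen]
{q0, q1, q2, q3, q4, q5} --2--> {q0, q1, q2, q3, q4, q5}  [seen]
{q0, q1, q2, q4, q5} --0--> {q0, q1, q2, q3, q4, q5}  [seen]
{q0, q1, q2, q4, q5} --1--> {q0, q1, q2, q3, q4, q5}  [seen]
{q0, q1, q2, q4, q5} --2--> {q0, q1, q2, q3, q4, q5}  [seen]
{q3, q4, q5} --0--> {q0, q1, q2, q3, q4, q5}  [seen]
{q3, q4, q5} --1--> {q0, q1, q2, q4, q5}  [seen]
{q3, q4, q5} --2--> {q0, q1, q2, q3, q4}  [new]
{q1, q2, q3} --0--> {q0, q1, q2, q3, q4, q5}  [seen]
{q1, q2, q3} --1--> {q0, q1, q2, q3, q4, q5}  [seen]
{q1, q2, q3} --2--> {q0, q1, q2, q3, q4, q5}  [seen]
{q0, q1, q2, q3, q4} --0--> {q0, q1, q2, q3, q4, q5}  [seen]
{q0, q1, q2, q3, q4} --1--> {q0, q1, q2, q3, q4, q5}  [seen]
{q0, q1, q2, q3, q4} --2--> {q0, q1, q2, q3, q4, q5}  [seen]
Reachable DFA states: {q0}, {q0, q1, q3, q5}, {q0, q2, q4, q5}, {q4, q5}, {q0, q1, q2, q3, q4, q5}, {q0, q1, q2, q4, q5}, {q3, q4, q5}, {q1, q2, q3}, {q0, q1, q2, q3, q4}.

9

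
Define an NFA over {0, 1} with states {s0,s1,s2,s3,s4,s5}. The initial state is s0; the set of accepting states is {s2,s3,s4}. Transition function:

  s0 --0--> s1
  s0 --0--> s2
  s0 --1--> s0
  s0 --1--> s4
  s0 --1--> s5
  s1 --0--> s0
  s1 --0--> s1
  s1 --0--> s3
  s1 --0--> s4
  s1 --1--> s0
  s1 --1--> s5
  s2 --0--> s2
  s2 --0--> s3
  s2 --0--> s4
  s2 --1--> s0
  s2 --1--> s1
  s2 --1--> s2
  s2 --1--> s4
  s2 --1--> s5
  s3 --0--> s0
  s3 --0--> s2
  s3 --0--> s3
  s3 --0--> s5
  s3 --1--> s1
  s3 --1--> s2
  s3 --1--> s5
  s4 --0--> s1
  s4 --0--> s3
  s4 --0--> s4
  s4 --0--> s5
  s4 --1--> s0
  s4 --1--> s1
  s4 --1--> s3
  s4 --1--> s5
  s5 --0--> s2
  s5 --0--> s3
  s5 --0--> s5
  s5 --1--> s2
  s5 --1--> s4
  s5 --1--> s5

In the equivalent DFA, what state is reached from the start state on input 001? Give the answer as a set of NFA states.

Start: {s0}.
δ(s0,0) = {s1,s2}.
Union: {s1,s2}.
After 0: {s1,s2}.
δ(s1,0) = {s0,s1,s3,s4}; δ(s2,0) = {s2,s3,s4}.
Union: {s0,s1,s2,s3,s4}.
After 0: {s0,s1,s2,s3,s4}.
δ(s0,1) = {s0,s4,s5}; δ(s1,1) = {s0,s5}; δ(s2,1) = {s0,s1,s2,s4,s5}; δ(s3,1) = {s1,s2,s5}; δ(s4,1) = {s0,s1,s3,s5}.
Union: {s0,s1,s2,s3,s4,s5}.
After 1: {s0,s1,s2,s3,s4,s5}.

{s0,s1,s2,s3,s4,s5}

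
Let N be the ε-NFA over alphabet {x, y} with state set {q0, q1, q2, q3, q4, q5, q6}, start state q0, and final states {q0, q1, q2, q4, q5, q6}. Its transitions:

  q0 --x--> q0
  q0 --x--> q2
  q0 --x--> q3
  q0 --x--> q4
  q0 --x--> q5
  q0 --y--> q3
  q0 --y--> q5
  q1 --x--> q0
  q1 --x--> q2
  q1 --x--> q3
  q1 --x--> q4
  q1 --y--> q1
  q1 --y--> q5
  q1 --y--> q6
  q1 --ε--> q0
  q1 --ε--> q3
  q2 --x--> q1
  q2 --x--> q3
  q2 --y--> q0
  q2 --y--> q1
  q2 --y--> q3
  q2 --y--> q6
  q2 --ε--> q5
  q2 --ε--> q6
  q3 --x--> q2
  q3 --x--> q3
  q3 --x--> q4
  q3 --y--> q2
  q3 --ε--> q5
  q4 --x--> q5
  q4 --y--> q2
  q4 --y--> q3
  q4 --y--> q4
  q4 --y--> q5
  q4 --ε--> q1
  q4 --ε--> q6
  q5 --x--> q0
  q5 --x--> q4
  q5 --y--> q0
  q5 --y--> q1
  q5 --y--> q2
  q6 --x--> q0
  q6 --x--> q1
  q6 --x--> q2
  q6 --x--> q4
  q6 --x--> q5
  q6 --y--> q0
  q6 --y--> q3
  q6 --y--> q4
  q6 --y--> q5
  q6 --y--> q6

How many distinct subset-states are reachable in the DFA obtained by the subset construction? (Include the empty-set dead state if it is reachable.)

4

Start state of the DFA: {q0} (ε-closure of the NFA start).
{q0} --x--> {q0, q1, q2, q3, q4, q5, q6}  [new]
{q0} --y--> {q3, q5}  [new]
{q0, q1, q2, q3, q4, q5, q6} --x--> {q0, q1, q2, q3, q4, q5, q6}  [seen]
{q0, q1, q2, q3, q4, q5, q6} --y--> {q0, q1, q2, q3, q4, q5, q6}  [seen]
{q3, q5} --x--> {q0, q1, q2, q3, q4, q5, q6}  [seen]
{q3, q5} --y--> {q0, q1, q2, q3, q5, q6}  [new]
{q0, q1, q2, q3, q5, q6} --x--> {q0, q1, q2, q3, q4, q5, q6}  [seen]
{q0, q1, q2, q3, q5, q6} --y--> {q0, q1, q2, q3, q4, q5, q6}  [seen]
Reachable DFA states: {q0}, {q0, q1, q2, q3, q4, q5, q6}, {q3, q5}, {q0, q1, q2, q3, q5, q6}.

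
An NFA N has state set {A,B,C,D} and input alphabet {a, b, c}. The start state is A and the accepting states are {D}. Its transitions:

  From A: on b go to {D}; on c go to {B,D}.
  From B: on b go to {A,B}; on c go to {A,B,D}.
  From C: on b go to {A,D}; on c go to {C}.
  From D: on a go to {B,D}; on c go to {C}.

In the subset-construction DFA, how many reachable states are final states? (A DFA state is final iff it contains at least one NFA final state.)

Start state of the DFA: {A}.
{A} --a--> ∅  [new]
{A} --b--> {D}  [new]
{A} --c--> {B,D}  [new]
∅ --a--> ∅  [seen]
∅ --b--> ∅  [seen]
∅ --c--> ∅  [seen]
{D} --a--> {B,D}  [seen]
{D} --b--> ∅  [seen]
{D} --c--> {C}  [new]
{B,D} --a--> {B,D}  [seen]
{B,D} --b--> {A,B}  [new]
{B,D} --c--> {A,B,C,D}  [new]
{C} --a--> ∅  [seen]
{C} --b--> {A,D}  [new]
{C} --c--> {C}  [seen]
{A,B} --a--> ∅  [seen]
{A,B} --b--> {A,B,D}  [new]
{A,B} --c--> {A,B,D}  [seen]
{A,B,C,D} --a--> {B,D}  [seen]
{A,B,C,D} --b--> {A,B,D}  [seen]
{A,B,C,D} --c--> {A,B,C,D}  [seen]
{A,D} --a--> {B,D}  [seen]
{A,D} --b--> {D}  [seen]
{A,D} --c--> {B,C,D}  [new]
{A,B,D} --a--> {B,D}  [seen]
{A,B,D} --b--> {A,B,D}  [seen]
{A,B,D} --c--> {A,B,C,D}  [seen]
{B,C,D} --a--> {B,D}  [seen]
{B,C,D} --b--> {A,B,D}  [seen]
{B,C,D} --c--> {A,B,C,D}  [seen]
Reachable DFA states: {A}, ∅, {D}, {B,D}, {C}, {A,B}, {A,B,C,D}, {A,D}, {A,B,D}, {B,C,D}.
Accepting DFA states (contain an NFA accepting state): {D}, {B,D}, {A,B,C,D}, {A,D}, {A,B,D}, {B,C,D}.

6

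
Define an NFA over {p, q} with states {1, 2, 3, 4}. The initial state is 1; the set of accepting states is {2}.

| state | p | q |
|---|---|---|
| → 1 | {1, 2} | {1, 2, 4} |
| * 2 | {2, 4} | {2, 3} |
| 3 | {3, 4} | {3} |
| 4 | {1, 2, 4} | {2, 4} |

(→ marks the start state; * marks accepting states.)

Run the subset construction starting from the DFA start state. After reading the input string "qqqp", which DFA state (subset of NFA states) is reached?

{1, 2, 3, 4}

Start: {1}.
δ(1,q) = {1, 2, 4}.
Union: {1, 2, 4}.
After q: {1, 2, 4}.
δ(1,q) = {1, 2, 4}; δ(2,q) = {2, 3}; δ(4,q) = {2, 4}.
Union: {1, 2, 3, 4}.
After q: {1, 2, 3, 4}.
δ(1,q) = {1, 2, 4}; δ(2,q) = {2, 3}; δ(3,q) = {3}; δ(4,q) = {2, 4}.
Union: {1, 2, 3, 4}.
After q: {1, 2, 3, 4}.
δ(1,p) = {1, 2}; δ(2,p) = {2, 4}; δ(3,p) = {3, 4}; δ(4,p) = {1, 2, 4}.
Union: {1, 2, 3, 4}.
After p: {1, 2, 3, 4}.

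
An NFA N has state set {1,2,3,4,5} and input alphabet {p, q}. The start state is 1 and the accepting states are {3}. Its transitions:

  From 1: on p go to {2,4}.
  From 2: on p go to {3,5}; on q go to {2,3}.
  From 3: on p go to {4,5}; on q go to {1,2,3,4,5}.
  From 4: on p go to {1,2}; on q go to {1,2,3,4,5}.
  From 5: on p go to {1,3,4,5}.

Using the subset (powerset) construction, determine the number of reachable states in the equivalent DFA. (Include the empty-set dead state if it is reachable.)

Start state of the DFA: {1}.
{1} --p--> {2,4}  [new]
{1} --q--> ∅  [new]
{2,4} --p--> {1,2,3,5}  [new]
{2,4} --q--> {1,2,3,4,5}  [new]
∅ --p--> ∅  [seen]
∅ --q--> ∅  [seen]
{1,2,3,5} --p--> {1,2,3,4,5}  [seen]
{1,2,3,5} --q--> {1,2,3,4,5}  [seen]
{1,2,3,4,5} --p--> {1,2,3,4,5}  [seen]
{1,2,3,4,5} --q--> {1,2,3,4,5}  [seen]
Reachable DFA states: {1}, {2,4}, ∅, {1,2,3,5}, {1,2,3,4,5}.

5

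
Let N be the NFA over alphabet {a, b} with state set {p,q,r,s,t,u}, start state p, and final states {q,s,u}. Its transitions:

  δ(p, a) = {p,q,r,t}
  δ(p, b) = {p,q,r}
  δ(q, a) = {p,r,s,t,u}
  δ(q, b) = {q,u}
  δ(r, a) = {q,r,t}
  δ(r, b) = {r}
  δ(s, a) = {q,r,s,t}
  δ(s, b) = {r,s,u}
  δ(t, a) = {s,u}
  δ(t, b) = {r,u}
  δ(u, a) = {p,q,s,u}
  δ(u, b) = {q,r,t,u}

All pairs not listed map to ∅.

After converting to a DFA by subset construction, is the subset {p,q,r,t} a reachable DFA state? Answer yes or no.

Start state of the DFA: {p}.
{p} --a--> {p,q,r,t}  [new]
{p} --b--> {p,q,r}  [new]
{p,q,r,t} --a--> {p,q,r,s,t,u}  [new]
{p,q,r,t} --b--> {p,q,r,u}  [new]
{p,q,r} --a--> {p,q,r,s,t,u}  [seen]
{p,q,r} --b--> {p,q,r,u}  [seen]
{p,q,r,s,t,u} --a--> {p,q,r,s,t,u}  [seen]
{p,q,r,s,t,u} --b--> {p,q,r,s,t,u}  [seen]
{p,q,r,u} --a--> {p,q,r,s,t,u}  [seen]
{p,q,r,u} --b--> {p,q,r,t,u}  [new]
{p,q,r,t,u} --a--> {p,q,r,s,t,u}  [seen]
{p,q,r,t,u} --b--> {p,q,r,t,u}  [seen]
Reachable DFA states: {p}, {p,q,r,t}, {p,q,r}, {p,q,r,s,t,u}, {p,q,r,u}, {p,q,r,t,u}.
{p,q,r,t} is among them.

yes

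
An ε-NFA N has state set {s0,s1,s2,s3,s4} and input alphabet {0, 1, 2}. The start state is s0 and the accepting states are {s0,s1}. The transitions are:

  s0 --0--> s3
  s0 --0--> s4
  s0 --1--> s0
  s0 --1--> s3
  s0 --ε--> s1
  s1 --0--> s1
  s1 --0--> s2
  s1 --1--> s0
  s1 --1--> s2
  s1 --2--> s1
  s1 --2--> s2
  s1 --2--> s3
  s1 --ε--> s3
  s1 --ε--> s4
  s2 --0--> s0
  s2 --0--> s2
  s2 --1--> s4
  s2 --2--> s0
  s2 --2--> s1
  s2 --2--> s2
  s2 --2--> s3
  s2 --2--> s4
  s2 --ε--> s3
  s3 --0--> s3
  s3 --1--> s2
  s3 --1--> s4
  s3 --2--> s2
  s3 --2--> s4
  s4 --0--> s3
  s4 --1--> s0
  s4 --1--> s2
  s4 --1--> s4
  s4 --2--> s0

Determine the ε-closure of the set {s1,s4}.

{s1,s3,s4}

Begin with {s1,s4}.
s1 →ε {s3,s4}; add s3.
ε-closure = {s1,s3,s4}.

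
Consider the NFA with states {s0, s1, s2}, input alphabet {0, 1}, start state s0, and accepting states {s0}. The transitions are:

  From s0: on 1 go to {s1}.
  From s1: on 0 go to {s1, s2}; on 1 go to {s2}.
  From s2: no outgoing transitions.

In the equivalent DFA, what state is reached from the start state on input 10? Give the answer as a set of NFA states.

{s1, s2}

Start: {s0}.
δ(s0,1) = {s1}.
Union: {s1}.
After 1: {s1}.
δ(s1,0) = {s1, s2}.
Union: {s1, s2}.
After 0: {s1, s2}.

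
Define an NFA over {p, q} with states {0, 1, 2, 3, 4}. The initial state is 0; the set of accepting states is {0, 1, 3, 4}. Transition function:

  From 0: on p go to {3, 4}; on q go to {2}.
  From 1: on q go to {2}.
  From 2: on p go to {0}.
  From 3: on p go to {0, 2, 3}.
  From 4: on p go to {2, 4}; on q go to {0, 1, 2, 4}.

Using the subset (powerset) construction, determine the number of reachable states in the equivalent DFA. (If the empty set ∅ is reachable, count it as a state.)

6

Start state of the DFA: {0}.
{0} --p--> {3, 4}  [new]
{0} --q--> {2}  [new]
{3, 4} --p--> {0, 2, 3, 4}  [new]
{3, 4} --q--> {0, 1, 2, 4}  [new]
{2} --p--> {0}  [seen]
{2} --q--> ∅  [new]
{0, 2, 3, 4} --p--> {0, 2, 3, 4}  [seen]
{0, 2, 3, 4} --q--> {0, 1, 2, 4}  [seen]
{0, 1, 2, 4} --p--> {0, 2, 3, 4}  [seen]
{0, 1, 2, 4} --q--> {0, 1, 2, 4}  [seen]
∅ --p--> ∅  [seen]
∅ --q--> ∅  [seen]
Reachable DFA states: {0}, {3, 4}, {2}, {0, 2, 3, 4}, {0, 1, 2, 4}, ∅.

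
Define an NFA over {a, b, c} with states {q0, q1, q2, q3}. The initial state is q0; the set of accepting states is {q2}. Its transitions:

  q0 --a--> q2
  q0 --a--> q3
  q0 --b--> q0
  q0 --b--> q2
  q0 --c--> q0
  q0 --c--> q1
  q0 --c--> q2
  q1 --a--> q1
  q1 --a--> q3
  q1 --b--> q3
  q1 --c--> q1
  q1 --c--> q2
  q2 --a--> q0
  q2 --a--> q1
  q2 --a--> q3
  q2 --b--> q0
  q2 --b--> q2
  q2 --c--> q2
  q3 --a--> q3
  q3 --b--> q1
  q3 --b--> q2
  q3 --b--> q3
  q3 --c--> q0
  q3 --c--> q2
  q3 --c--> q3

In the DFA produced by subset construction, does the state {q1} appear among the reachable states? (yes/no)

no

Start state of the DFA: {q0}.
{q0} --a--> {q2, q3}  [new]
{q0} --b--> {q0, q2}  [new]
{q0} --c--> {q0, q1, q2}  [new]
{q2, q3} --a--> {q0, q1, q3}  [new]
{q2, q3} --b--> {q0, q1, q2, q3}  [new]
{q2, q3} --c--> {q0, q2, q3}  [new]
{q0, q2} --a--> {q0, q1, q2, q3}  [seen]
{q0, q2} --b--> {q0, q2}  [seen]
{q0, q2} --c--> {q0, q1, q2}  [seen]
{q0, q1, q2} --a--> {q0, q1, q2, q3}  [seen]
{q0, q1, q2} --b--> {q0, q2, q3}  [seen]
{q0, q1, q2} --c--> {q0, q1, q2}  [seen]
{q0, q1, q3} --a--> {q1, q2, q3}  [new]
{q0, q1, q3} --b--> {q0, q1, q2, q3}  [seen]
{q0, q1, q3} --c--> {q0, q1, q2, q3}  [seen]
{q0, q1, q2, q3} --a--> {q0, q1, q2, q3}  [seen]
{q0, q1, q2, q3} --b--> {q0, q1, q2, q3}  [seen]
{q0, q1, q2, q3} --c--> {q0, q1, q2, q3}  [seen]
{q0, q2, q3} --a--> {q0, q1, q2, q3}  [seen]
{q0, q2, q3} --b--> {q0, q1, q2, q3}  [seen]
{q0, q2, q3} --c--> {q0, q1, q2, q3}  [seen]
{q1, q2, q3} --a--> {q0, q1, q3}  [seen]
{q1, q2, q3} --b--> {q0, q1, q2, q3}  [seen]
{q1, q2, q3} --c--> {q0, q1, q2, q3}  [seen]
Reachable DFA states: {q0}, {q2, q3}, {q0, q2}, {q0, q1, q2}, {q0, q1, q3}, {q0, q1, q2, q3}, {q0, q2, q3}, {q1, q2, q3}.
{q1} is not among them.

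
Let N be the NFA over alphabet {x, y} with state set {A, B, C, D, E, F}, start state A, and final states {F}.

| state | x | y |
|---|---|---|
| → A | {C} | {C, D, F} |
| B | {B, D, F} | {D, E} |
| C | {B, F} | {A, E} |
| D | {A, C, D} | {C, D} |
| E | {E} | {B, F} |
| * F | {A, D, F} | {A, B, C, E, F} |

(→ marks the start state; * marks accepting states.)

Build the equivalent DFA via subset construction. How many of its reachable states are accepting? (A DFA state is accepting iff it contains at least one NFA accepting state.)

9

Start state of the DFA: {A}.
{A} --x--> {C}  [new]
{A} --y--> {C, D, F}  [new]
{C} --x--> {B, F}  [new]
{C} --y--> {A, E}  [new]
{C, D, F} --x--> {A, B, C, D, F}  [new]
{C, D, F} --y--> {A, B, C, D, E, F}  [new]
{B, F} --x--> {A, B, D, F}  [new]
{B, F} --y--> {A, B, C, D, E, F}  [seen]
{A, E} --x--> {C, E}  [new]
{A, E} --y--> {B, C, D, F}  [new]
{A, B, C, D, F} --x--> {A, B, C, D, F}  [seen]
{A, B, C, D, F} --y--> {A, B, C, D, E, F}  [seen]
{A, B, C, D, E, F} --x--> {A, B, C, D, E, F}  [seen]
{A, B, C, D, E, F} --y--> {A, B, C, D, E, F}  [seen]
{A, B, D, F} --x--> {A, B, C, D, F}  [seen]
{A, B, D, F} --y--> {A, B, C, D, E, F}  [seen]
{C, E} --x--> {B, E, F}  [new]
{C, E} --y--> {A, B, E, F}  [new]
{B, C, D, F} --x--> {A, B, C, D, F}  [seen]
{B, C, D, F} --y--> {A, B, C, D, E, F}  [seen]
{B, E, F} --x--> {A, B, D, E, F}  [new]
{B, E, F} --y--> {A, B, C, D, E, F}  [seen]
{A, B, E, F} --x--> {A, B, C, D, E, F}  [seen]
{A, B, E, F} --y--> {A, B, C, D, E, F}  [seen]
{A, B, D, E, F} --x--> {A, B, C, D, E, F}  [seen]
{A, B, D, E, F} --y--> {A, B, C, D, E, F}  [seen]
Reachable DFA states: {A}, {C}, {C, D, F}, {B, F}, {A, E}, {A, B, C, D, F}, {A, B, C, D, E, F}, {A, B, D, F}, {C, E}, {B, C, D, F}, {B, E, F}, {A, B, E, F}, {A, B, D, E, F}.
Accepting DFA states (contain an NFA accepting state): {C, D, F}, {B, F}, {A, B, C, D, F}, {A, B, C, D, E, F}, {A, B, D, F}, {B, C, D, F}, {B, E, F}, {A, B, E, F}, {A, B, D, E, F}.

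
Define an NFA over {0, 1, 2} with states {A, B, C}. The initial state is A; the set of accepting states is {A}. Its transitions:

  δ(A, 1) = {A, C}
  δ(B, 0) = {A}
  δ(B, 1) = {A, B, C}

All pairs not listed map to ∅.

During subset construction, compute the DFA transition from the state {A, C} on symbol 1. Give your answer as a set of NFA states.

δ(A,1) = {A, C}; δ(C,1) = ∅.
Union: {A, C}.

{A, C}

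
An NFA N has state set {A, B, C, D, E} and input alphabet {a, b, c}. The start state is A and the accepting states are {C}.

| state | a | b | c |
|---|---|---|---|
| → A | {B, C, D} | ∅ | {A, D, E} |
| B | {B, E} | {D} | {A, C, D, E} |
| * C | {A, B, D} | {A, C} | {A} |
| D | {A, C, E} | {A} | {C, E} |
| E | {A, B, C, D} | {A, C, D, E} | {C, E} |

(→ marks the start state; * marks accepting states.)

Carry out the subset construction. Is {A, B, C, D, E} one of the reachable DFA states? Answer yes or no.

yes

Start state of the DFA: {A}.
{A} --a--> {B, C, D}  [new]
{A} --b--> ∅  [new]
{A} --c--> {A, D, E}  [new]
{B, C, D} --a--> {A, B, C, D, E}  [new]
{B, C, D} --b--> {A, C, D}  [new]
{B, C, D} --c--> {A, C, D, E}  [new]
∅ --a--> ∅  [seen]
∅ --b--> ∅  [seen]
∅ --c--> ∅  [seen]
{A, D, E} --a--> {A, B, C, D, E}  [seen]
{A, D, E} --b--> {A, C, D, E}  [seen]
{A, D, E} --c--> {A, C, D, E}  [seen]
{A, B, C, D, E} --a--> {A, B, C, D, E}  [seen]
{A, B, C, D, E} --b--> {A, C, D, E}  [seen]
{A, B, C, D, E} --c--> {A, C, D, E}  [seen]
{A, C, D} --a--> {A, B, C, D, E}  [seen]
{A, C, D} --b--> {A, C}  [new]
{A, C, D} --c--> {A, C, D, E}  [seen]
{A, C, D, E} --a--> {A, B, C, D, E}  [seen]
{A, C, D, E} --b--> {A, C, D, E}  [seen]
{A, C, D, E} --c--> {A, C, D, E}  [seen]
{A, C} --a--> {A, B, C, D}  [new]
{A, C} --b--> {A, C}  [seen]
{A, C} --c--> {A, D, E}  [seen]
{A, B, C, D} --a--> {A, B, C, D, E}  [seen]
{A, B, C, D} --b--> {A, C, D}  [seen]
{A, B, C, D} --c--> {A, C, D, E}  [seen]
Reachable DFA states: {A}, {B, C, D}, ∅, {A, D, E}, {A, B, C, D, E}, {A, C, D}, {A, C, D, E}, {A, C}, {A, B, C, D}.
{A, B, C, D, E} is among them.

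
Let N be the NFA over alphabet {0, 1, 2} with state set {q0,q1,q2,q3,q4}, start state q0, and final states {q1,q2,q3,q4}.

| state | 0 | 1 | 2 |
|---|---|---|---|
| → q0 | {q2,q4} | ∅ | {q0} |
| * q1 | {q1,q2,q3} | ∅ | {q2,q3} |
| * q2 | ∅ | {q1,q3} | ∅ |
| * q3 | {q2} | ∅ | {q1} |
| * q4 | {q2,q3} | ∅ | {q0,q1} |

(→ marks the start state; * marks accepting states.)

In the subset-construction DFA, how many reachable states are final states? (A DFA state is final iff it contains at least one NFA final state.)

Start state of the DFA: {q0}.
{q0} --0--> {q2,q4}  [new]
{q0} --1--> ∅  [new]
{q0} --2--> {q0}  [seen]
{q2,q4} --0--> {q2,q3}  [new]
{q2,q4} --1--> {q1,q3}  [new]
{q2,q4} --2--> {q0,q1}  [new]
∅ --0--> ∅  [seen]
∅ --1--> ∅  [seen]
∅ --2--> ∅  [seen]
{q2,q3} --0--> {q2}  [new]
{q2,q3} --1--> {q1,q3}  [seen]
{q2,q3} --2--> {q1}  [new]
{q1,q3} --0--> {q1,q2,q3}  [new]
{q1,q3} --1--> ∅  [seen]
{q1,q3} --2--> {q1,q2,q3}  [seen]
{q0,q1} --0--> {q1,q2,q3,q4}  [new]
{q0,q1} --1--> ∅  [seen]
{q0,q1} --2--> {q0,q2,q3}  [new]
{q2} --0--> ∅  [seen]
{q2} --1--> {q1,q3}  [seen]
{q2} --2--> ∅  [seen]
{q1} --0--> {q1,q2,q3}  [seen]
{q1} --1--> ∅  [seen]
{q1} --2--> {q2,q3}  [seen]
{q1,q2,q3} --0--> {q1,q2,q3}  [seen]
{q1,q2,q3} --1--> {q1,q3}  [seen]
{q1,q2,q3} --2--> {q1,q2,q3}  [seen]
{q1,q2,q3,q4} --0--> {q1,q2,q3}  [seen]
{q1,q2,q3,q4} --1--> {q1,q3}  [seen]
{q1,q2,q3,q4} --2--> {q0,q1,q2,q3}  [new]
{q0,q2,q3} --0--> {q2,q4}  [seen]
{q0,q2,q3} --1--> {q1,q3}  [seen]
{q0,q2,q3} --2--> {q0,q1}  [seen]
{q0,q1,q2,q3} --0--> {q1,q2,q3,q4}  [seen]
{q0,q1,q2,q3} --1--> {q1,q3}  [seen]
{q0,q1,q2,q3} --2--> {q0,q1,q2,q3}  [seen]
Reachable DFA states: {q0}, {q2,q4}, ∅, {q2,q3}, {q1,q3}, {q0,q1}, {q2}, {q1}, {q1,q2,q3}, {q1,q2,q3,q4}, {q0,q2,q3}, {q0,q1,q2,q3}.
Accepting DFA states (contain an NFA accepting state): {q2,q4}, {q2,q3}, {q1,q3}, {q0,q1}, {q2}, {q1}, {q1,q2,q3}, {q1,q2,q3,q4}, {q0,q2,q3}, {q0,q1,q2,q3}.

10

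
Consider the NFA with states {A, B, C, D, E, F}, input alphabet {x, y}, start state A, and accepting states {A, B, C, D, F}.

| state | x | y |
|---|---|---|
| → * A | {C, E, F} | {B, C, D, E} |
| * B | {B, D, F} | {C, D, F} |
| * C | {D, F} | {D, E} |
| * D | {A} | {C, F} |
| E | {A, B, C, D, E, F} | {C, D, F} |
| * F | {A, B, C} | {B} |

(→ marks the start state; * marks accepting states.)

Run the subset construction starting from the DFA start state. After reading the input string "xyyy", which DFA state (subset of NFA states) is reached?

{B, C, D, E, F}

Start: {A}.
δ(A,x) = {C, E, F}.
Union: {C, E, F}.
After x: {C, E, F}.
δ(C,y) = {D, E}; δ(E,y) = {C, D, F}; δ(F,y) = {B}.
Union: {B, C, D, E, F}.
After y: {B, C, D, E, F}.
δ(B,y) = {C, D, F}; δ(C,y) = {D, E}; δ(D,y) = {C, F}; δ(E,y) = {C, D, F}; δ(F,y) = {B}.
Union: {B, C, D, E, F}.
After y: {B, C, D, E, F}.
δ(B,y) = {C, D, F}; δ(C,y) = {D, E}; δ(D,y) = {C, F}; δ(E,y) = {C, D, F}; δ(F,y) = {B}.
Union: {B, C, D, E, F}.
After y: {B, C, D, E, F}.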